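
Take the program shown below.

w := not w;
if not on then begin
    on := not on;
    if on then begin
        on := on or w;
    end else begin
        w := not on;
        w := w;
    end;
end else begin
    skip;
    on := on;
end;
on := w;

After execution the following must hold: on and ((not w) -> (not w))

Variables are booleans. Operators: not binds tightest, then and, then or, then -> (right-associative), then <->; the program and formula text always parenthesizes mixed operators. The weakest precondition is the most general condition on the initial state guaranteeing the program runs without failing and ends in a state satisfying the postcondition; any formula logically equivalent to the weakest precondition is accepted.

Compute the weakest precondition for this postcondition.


Working backward. After the program, the postcondition on and ((not w) -> (not w)) must hold; in canonical form it is on.
Before on := w: w
Then branch requires (not on) -> w; else branch requires w.
Before the if: ((not on) -> ((not on) -> w)) and (on -> w)
Before w := not w: ((not on) -> ((not on) -> (not w))) and (on -> (not w))
Answer: WP = ((not on) -> ((not on) -> (not w))) and (on -> (not w))


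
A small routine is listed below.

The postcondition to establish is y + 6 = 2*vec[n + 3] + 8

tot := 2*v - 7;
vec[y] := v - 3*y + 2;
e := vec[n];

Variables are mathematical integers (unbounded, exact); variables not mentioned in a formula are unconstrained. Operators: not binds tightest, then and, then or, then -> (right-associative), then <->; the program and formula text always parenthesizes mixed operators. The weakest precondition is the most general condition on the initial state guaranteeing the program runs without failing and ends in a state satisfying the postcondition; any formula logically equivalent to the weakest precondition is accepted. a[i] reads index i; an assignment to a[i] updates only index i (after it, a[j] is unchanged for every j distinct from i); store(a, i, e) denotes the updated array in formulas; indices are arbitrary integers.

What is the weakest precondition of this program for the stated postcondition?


Working backward. After the program, the postcondition y + 6 = 2*vec[n + 3] + 8 must hold; in canonical form it is y = 2*vec[n + 3] + 2.
Before e := vec[n]: y = 2*vec[n + 3] + 2
Before vec[y] := v - 3*y + 2: y = 2*store(vec, y, v - 3*y + 2)[n + 3] + 2
Before tot := 2*v - 7: y = 2*store(vec, y, v - 3*y + 2)[n + 3] + 2
Answer: WP = y = 2*store(vec, y, v - 3*y + 2)[n + 3] + 2


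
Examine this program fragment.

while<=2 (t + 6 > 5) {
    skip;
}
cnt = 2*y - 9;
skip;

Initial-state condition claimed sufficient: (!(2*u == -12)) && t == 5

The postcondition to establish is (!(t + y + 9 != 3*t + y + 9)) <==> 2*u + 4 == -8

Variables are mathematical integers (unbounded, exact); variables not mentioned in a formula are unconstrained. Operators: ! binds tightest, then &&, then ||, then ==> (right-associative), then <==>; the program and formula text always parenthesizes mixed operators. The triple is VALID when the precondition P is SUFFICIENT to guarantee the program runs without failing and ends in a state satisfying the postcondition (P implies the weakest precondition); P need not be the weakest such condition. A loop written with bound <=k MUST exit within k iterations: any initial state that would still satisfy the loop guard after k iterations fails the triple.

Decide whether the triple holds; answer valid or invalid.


Working backward. After the program, the postcondition (!(t + y + 9 != 3*t + y + 9)) <==> 2*u + 4 == -8 must hold; in canonical form it is (!(2*t != 0)) <==> 2*u == -12.
Before skip: (!(2*t != 0)) <==> 2*u == -12
Before cnt := 2*y - 9: (!(2*t != 0)) <==> 2*u == -12
Before the loop (bound <=2), unroll the exhaustion recursion (WP_0 = exit-now case; WP_j = one more guarded iteration, up to j = 2):
  WP_0: (!(t > -1)) && ((!(2*t != 0)) <==> 2*u == -12)
  WP_1: (t > -1 ==> ((!(t > -1)) && ((!(2*t != 0)) <==> 2*u == -12))) && ((!(t > -1)) ==> ((!(2*t != 0)) <==> 2*u == -12))
  WP_2: (t > -1 ==> ((t > -1 ==> ((!(t > -1)) && ((!(2*t != 0)) <==> 2*u == -12))) && ((!(t > -1)) ==> ((!(2*t != 0)) <==> 2*u == -12)))) && ((!(t > -1)) ==> ((!(2*t != 0)) <==> 2*u == -12))
So before the loop: (t > -1 ==> ((t > -1 ==> ((!(t > -1)) && ((!(2*t != 0)) <==> 2*u == -12))) && ((!(t > -1)) ==> ((!(2*t != 0)) <==> 2*u == -12)))) && ((!(t > -1)) ==> ((!(2*t != 0)) <==> 2*u == -12))
The weakest precondition is (t > -1 ==> ((t > -1 ==> ((!(t > -1)) && ((!(2*t != 0)) <==> 2*u == -12))) && ((!(t > -1)) ==> ((!(2*t != 0)) <==> 2*u == -12)))) && ((!(t > -1)) ==> ((!(2*t != 0)) <==> 2*u == -12)).
Check whether (!(2*u == -12)) && t == 5 implies it.
Countermodel: at the initial state t = 5, u = -5, the precondition holds but the weakest precondition fails.
Answer: invalid


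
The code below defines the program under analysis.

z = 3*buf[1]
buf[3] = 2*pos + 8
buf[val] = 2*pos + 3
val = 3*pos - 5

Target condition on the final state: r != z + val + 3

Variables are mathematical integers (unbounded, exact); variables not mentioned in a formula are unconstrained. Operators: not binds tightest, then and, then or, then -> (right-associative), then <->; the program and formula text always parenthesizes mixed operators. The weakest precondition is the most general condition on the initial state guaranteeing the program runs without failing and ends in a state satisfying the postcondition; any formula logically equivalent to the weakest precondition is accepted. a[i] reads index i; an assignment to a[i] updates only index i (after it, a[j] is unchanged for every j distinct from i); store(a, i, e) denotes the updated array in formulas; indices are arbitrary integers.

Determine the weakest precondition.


Working backward. After the program, the postcondition r != z + val + 3 must hold; in canonical form it is r != val + z + 3.
Before val := 3*pos - 5: r != 3*pos + z - 2
Before buf[val] := 2*pos + 3: r != 3*pos + z - 2
Before buf[3] := 2*pos + 8: r != 3*pos + z - 2
Before z := 3*buf[1]: r != 3*buf[1] + 3*pos - 2
Answer: WP = r != 3*buf[1] + 3*pos - 2


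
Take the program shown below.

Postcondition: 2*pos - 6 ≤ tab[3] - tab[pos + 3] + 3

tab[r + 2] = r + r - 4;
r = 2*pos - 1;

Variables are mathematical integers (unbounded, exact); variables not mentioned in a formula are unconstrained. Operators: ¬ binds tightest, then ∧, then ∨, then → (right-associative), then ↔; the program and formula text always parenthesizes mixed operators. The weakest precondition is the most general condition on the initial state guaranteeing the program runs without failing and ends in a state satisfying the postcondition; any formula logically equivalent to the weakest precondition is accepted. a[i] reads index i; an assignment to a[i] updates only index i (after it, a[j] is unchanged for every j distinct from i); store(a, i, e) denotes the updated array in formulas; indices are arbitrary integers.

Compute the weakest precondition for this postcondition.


Working backward. After the program, the postcondition 2*pos - 6 ≤ tab[3] - tab[pos + 3] + 3 must hold; in canonical form it is tab[pos + 3] + 2*pos ≤ tab[3] + 9.
Before r := 2*pos - 1: tab[pos + 3] + 2*pos ≤ tab[3] + 9
Before tab[r + 2] := r + r - 4: store(tab, r + 2, 2*r - 4)[pos + 3] + 2*pos ≤ store(tab, r + 2, 2*r - 4)[3] + 9
Answer: WP = store(tab, r + 2, 2*r - 4)[pos + 3] + 2*pos ≤ store(tab, r + 2, 2*r - 4)[3] + 9


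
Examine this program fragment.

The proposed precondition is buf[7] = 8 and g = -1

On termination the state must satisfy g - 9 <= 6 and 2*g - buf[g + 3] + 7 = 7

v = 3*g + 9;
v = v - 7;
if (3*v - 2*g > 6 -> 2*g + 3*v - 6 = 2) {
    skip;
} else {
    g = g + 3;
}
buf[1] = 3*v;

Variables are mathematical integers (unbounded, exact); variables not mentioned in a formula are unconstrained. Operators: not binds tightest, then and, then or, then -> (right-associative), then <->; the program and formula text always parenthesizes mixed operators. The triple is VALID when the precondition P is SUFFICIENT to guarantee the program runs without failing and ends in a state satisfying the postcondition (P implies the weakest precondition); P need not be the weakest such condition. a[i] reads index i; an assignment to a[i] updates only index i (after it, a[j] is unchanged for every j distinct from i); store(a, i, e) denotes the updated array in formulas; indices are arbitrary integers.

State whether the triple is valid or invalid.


Working backward. After the program, the postcondition g - 9 <= 6 and 2*g - buf[g + 3] + 7 = 7 must hold; in canonical form it is g <= 15 and 2*g = buf[g + 3].
Before buf[1] := 3*v: g <= 15 and 2*g = store(buf, 1, 3*v)[g + 3]
Then branch requires g <= 15 and 2*g = store(buf, 1, 3*v)[g + 3]; else branch requires g <= 12 and 2*g = store(buf, 1, 3*v)[g + 6] - 6.
Before the if: ((3*v > 2*g + 6 -> 2*g + 3*v = 8) -> (g <= 15 and 2*g = store(buf, 1, 3*v)[g + 3])) and ((not (3*v > 2*g + 6 -> 2*g + 3*v = 8)) -> (g <= 12 and 2*g = store(buf, 1, 3*v)[g + 6] - 6))
Before v := v - 7: ((3*v > 2*g + 27 -> 2*g + 3*v = 29) -> (g <= 15 and 2*g = store(buf, 1, 3*v - 21)[g + 3])) and ((not (3*v > 2*g + 27 -> 2*g + 3*v = 29)) -> (g <= 12 and 2*g = store(buf, 1, 3*v - 21)[g + 6] - 6))
Before v := 3*g + 9: ((7*g > 0 -> 11*g = 2) -> (g <= 15 and 2*g = store(buf, 1, 9*g + 6)[g + 3])) and ((not (7*g > 0 -> 11*g = 2)) -> (g <= 12 and 2*g = store(buf, 1, 9*g + 6)[g + 6] - 6))
The weakest precondition is ((7*g > 0 -> 11*g = 2) -> (g <= 15 and 2*g = store(buf, 1, 9*g + 6)[g + 3])) and ((not (7*g > 0 -> 11*g = 2)) -> (g <= 12 and 2*g = store(buf, 1, 9*g + 6)[g + 6] - 6)).
Check whether buf[7] = 8 and g = -1 implies it.
Countermodel: at the initial state buf = {[1] = 8, [2] = 3, [5] = 8, [7] = 8, elsewhere 8}, g = -1, the precondition holds but the weakest precondition fails.
Answer: invalid


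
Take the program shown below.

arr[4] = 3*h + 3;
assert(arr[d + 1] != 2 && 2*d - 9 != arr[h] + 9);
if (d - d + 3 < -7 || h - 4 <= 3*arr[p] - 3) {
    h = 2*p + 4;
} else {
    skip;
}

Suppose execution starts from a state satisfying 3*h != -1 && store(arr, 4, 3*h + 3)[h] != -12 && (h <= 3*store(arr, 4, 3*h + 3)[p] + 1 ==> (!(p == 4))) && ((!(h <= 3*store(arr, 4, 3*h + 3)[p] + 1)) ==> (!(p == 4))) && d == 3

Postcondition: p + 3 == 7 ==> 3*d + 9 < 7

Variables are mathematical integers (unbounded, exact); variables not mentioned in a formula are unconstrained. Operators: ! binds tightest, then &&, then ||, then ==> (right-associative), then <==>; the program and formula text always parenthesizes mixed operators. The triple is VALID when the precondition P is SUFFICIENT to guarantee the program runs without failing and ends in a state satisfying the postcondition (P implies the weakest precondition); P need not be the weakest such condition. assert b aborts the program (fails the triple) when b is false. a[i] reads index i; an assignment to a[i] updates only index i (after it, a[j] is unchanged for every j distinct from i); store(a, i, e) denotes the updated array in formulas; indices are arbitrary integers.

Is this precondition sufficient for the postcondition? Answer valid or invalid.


Working backward. After the program, the postcondition p + 3 == 7 ==> 3*d + 9 < 7 must hold; in canonical form it is p == 4 ==> 3*d < -2.
Then branch requires p == 4 ==> 3*d < -2; else branch requires p == 4 ==> 3*d < -2.
Before the if: (h <= 3*arr[p] + 1 ==> (p == 4 ==> 3*d < -2)) && ((!(h <= 3*arr[p] + 1)) ==> (p == 4 ==> 3*d < -2))
Before assert arr[d + 1] != 2 && 2*d - 9 != arr[h] + 9: arr[d + 1] != 2 && 2*d != arr[h] + 18 && (h <= 3*arr[p] + 1 ==> (p == 4 ==> 3*d < -2)) && ((!(h <= 3*arr[p] + 1)) ==> (p == 4 ==> 3*d < -2))
Before arr[4] := 3*h + 3: store(arr, 4, 3*h + 3)[d + 1] != 2 && 2*d != store(arr, 4, 3*h + 3)[h] + 18 && (h <= 3*store(arr, 4, 3*h + 3)[p] + 1 ==> (p == 4 ==> 3*d < -2)) && ((!(h <= 3*store(arr, 4, 3*h + 3)[p] + 1)) ==> (p == 4 ==> 3*d < -2))
The weakest precondition is store(arr, 4, 3*h + 3)[d + 1] != 2 && 2*d != store(arr, 4, 3*h + 3)[h] + 18 && (h <= 3*store(arr, 4, 3*h + 3)[p] + 1 ==> (p == 4 ==> 3*d < -2)) && ((!(h <= 3*store(arr, 4, 3*h + 3)[p] + 1)) ==> (p == 4 ==> 3*d < -2)).
Check whether 3*h != -1 && store(arr, 4, 3*h + 3)[h] != -12 && (h <= 3*store(arr, 4, 3*h + 3)[p] + 1 ==> (!(p == 4))) && ((!(h <= 3*store(arr, 4, 3*h + 3)[p] + 1)) ==> (!(p == 4))) && d == 3 implies it.
Every state satisfying the precondition satisfies the weakest precondition: the implication holds.
Answer: valid


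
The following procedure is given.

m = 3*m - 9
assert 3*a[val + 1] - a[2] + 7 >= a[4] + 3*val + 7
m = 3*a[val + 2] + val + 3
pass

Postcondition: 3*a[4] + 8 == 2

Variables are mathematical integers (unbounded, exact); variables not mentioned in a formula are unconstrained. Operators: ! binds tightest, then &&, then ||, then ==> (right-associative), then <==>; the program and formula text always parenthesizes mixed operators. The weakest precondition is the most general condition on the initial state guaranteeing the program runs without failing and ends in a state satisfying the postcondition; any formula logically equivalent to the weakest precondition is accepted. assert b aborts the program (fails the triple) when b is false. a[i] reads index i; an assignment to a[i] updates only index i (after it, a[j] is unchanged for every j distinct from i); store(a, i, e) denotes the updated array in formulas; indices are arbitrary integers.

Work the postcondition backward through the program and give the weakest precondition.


Working backward. After the program, the postcondition 3*a[4] + 8 == 2 must hold; in canonical form it is 3*a[4] == -6.
Before skip: 3*a[4] == -6
Before m := 3*a[val + 2] + val + 3: 3*a[4] == -6
Before assert 3*a[val + 1] - a[2] + 7 >= a[4] + 3*val + 7: 3*a[val + 1] >= a[2] + a[4] + 3*val && 3*a[4] == -6
Before m := 3*m - 9: 3*a[val + 1] >= a[2] + a[4] + 3*val && 3*a[4] == -6
Answer: WP = 3*a[val + 1] >= a[2] + a[4] + 3*val && 3*a[4] == -6


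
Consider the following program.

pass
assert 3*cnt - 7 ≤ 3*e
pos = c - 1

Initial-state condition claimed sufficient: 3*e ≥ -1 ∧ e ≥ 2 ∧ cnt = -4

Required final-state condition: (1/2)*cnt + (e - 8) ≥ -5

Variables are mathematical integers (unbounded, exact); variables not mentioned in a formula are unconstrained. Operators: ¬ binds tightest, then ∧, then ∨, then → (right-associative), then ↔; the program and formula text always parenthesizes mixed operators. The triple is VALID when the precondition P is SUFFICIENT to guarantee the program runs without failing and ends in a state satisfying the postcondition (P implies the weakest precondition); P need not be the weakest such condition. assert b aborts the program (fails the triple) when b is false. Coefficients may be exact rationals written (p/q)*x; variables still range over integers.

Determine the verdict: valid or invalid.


Working backward. After the program, the postcondition (1/2)*cnt + (e - 8) ≥ -5 must hold; in canonical form it is (1/2)*cnt + e ≥ 3.
Before pos := c - 1: (1/2)*cnt + e ≥ 3
Before assert 3*cnt - 7 ≤ 3*e: 3*cnt ≤ 3*e + 7 ∧ (1/2)*cnt + e ≥ 3
Before skip: 3*cnt ≤ 3*e + 7 ∧ (1/2)*cnt + e ≥ 3
The weakest precondition is 3*cnt ≤ 3*e + 7 ∧ (1/2)*cnt + e ≥ 3.
Check whether 3*e ≥ -1 ∧ e ≥ 2 ∧ cnt = -4 implies it.
Countermodel: at the initial state cnt = -4, e = 2, the precondition holds but the weakest precondition fails.
Answer: invalid


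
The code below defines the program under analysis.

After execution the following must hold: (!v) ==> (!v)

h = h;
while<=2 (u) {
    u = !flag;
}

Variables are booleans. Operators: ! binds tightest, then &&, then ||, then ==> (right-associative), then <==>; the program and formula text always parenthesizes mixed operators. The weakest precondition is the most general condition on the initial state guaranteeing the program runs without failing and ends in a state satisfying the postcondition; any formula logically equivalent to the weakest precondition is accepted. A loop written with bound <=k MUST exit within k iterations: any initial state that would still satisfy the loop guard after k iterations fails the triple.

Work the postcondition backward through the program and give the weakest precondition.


Working backward. After the program, the postcondition (!v) ==> (!v) must hold; in canonical form it is true.
Before the loop (bound <=2), unroll the exhaustion recursion (WP_0 = exit-now case; WP_j = one more guarded iteration, up to j = 2):
  WP_0: !u
  WP_1: u ==> flag
  WP_2: u ==> ((!flag) ==> flag)
So before the loop: u ==> ((!flag) ==> flag)
Before h := h: u ==> ((!flag) ==> flag)
Answer: WP = u ==> ((!flag) ==> flag)


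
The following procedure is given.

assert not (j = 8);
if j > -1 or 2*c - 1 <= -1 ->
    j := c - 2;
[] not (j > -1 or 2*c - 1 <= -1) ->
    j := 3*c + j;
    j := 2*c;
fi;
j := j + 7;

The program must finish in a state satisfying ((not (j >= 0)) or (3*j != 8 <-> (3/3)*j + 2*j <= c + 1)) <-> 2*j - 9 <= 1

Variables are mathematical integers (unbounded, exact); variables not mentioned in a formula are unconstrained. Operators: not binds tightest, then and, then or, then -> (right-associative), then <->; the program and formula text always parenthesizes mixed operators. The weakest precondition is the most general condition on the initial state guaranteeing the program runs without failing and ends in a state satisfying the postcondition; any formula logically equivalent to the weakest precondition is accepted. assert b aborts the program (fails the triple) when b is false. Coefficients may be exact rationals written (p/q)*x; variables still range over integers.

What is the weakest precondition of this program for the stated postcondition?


Working backward. After the program, the postcondition ((not (j >= 0)) or (3*j != 8 <-> (3/3)*j + 2*j <= c + 1)) <-> 2*j - 9 <= 1 must hold; in canonical form it is ((not (j >= 0)) or (3*j != 8 <-> 3*j <= c + 1)) <-> 2*j <= 10.
Before j := j + 7: ((not (j >= -7)) or (3*j != -13 <-> 3*j <= c - 20)) <-> 2*j <= -4
Then branch requires ((not (c >= -5)) or (3*c != -7 <-> 2*c <= -14)) <-> 2*c <= 0; else branch requires ((not (2*c >= -7)) or (6*c != -13 <-> 5*c <= -20)) <-> 4*c <= -4.
Before the if: ((j > -1 or 2*c <= 0) -> (((not (c >= -5)) or (3*c != -7 <-> 2*c <= -14)) <-> 2*c <= 0)) and ((not (j > -1 or 2*c <= 0)) -> (((not (2*c >= -7)) or (6*c != -13 <-> 5*c <= -20)) <-> 4*c <= -4))
Before assert not (j = 8): (not (j = 8)) and ((j > -1 or 2*c <= 0) -> (((not (c >= -5)) or (3*c != -7 <-> 2*c <= -14)) <-> 2*c <= 0)) and ((not (j > -1 or 2*c <= 0)) -> (((not (2*c >= -7)) or (6*c != -13 <-> 5*c <= -20)) <-> 4*c <= -4))
Answer: WP = (not (j = 8)) and ((j > -1 or 2*c <= 0) -> (((not (c >= -5)) or (3*c != -7 <-> 2*c <= -14)) <-> 2*c <= 0)) and ((not (j > -1 or 2*c <= 0)) -> (((not (2*c >= -7)) or (6*c != -13 <-> 5*c <= -20)) <-> 4*c <= -4))


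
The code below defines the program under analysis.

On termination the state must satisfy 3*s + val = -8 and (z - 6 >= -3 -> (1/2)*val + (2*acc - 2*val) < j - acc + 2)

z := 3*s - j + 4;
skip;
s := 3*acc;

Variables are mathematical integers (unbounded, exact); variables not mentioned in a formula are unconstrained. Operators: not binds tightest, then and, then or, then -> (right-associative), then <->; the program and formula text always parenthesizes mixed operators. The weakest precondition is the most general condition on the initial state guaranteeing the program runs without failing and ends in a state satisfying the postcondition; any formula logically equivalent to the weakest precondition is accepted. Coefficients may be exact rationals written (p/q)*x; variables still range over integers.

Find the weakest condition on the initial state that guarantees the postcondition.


Working backward. After the program, the postcondition 3*s + val = -8 and (z - 6 >= -3 -> (1/2)*val + (2*acc - 2*val) < j - acc + 2) must hold; in canonical form it is 3*s + val = -8 and (z >= 3 -> 3*acc < j + (3/2)*val + 2).
Before s := 3*acc: 9*acc + val = -8 and (z >= 3 -> 3*acc < j + (3/2)*val + 2)
Before skip: 9*acc + val = -8 and (z >= 3 -> 3*acc < j + (3/2)*val + 2)
Before z := 3*s - j + 4: 9*acc + val = -8 and (3*s >= j - 1 -> 3*acc < j + (3/2)*val + 2)
Answer: WP = 9*acc + val = -8 and (3*s >= j - 1 -> 3*acc < j + (3/2)*val + 2)


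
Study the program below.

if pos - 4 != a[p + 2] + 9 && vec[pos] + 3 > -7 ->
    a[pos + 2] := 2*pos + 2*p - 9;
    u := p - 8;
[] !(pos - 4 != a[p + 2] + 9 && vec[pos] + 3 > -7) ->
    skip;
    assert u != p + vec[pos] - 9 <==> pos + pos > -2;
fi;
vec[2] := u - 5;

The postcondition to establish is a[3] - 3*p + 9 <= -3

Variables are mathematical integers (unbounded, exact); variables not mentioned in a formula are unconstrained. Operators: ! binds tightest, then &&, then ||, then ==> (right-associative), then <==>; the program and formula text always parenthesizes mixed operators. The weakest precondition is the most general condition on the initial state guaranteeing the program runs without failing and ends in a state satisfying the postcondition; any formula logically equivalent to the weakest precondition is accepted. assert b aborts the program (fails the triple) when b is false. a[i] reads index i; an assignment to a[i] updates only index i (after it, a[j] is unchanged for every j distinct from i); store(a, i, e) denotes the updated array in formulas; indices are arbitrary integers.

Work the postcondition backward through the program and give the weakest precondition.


Working backward. After the program, the postcondition a[3] - 3*p + 9 <= -3 must hold; in canonical form it is a[3] <= 3*p - 12.
Before vec[2] := u - 5: a[3] <= 3*p - 12
Then branch requires store(a, pos + 2, 2*p + 2*pos - 9)[3] <= 3*p - 12; else branch requires (u != vec[pos] + p - 9 <==> 2*pos > -2) && a[3] <= 3*p - 12.
Before the if: ((pos != a[p + 2] + 13 && vec[pos] > -10) ==> store(a, pos + 2, 2*p + 2*pos - 9)[3] <= 3*p - 12) && ((!(pos != a[p + 2] + 13 && vec[pos] > -10)) ==> ((u != vec[pos] + p - 9 <==> 2*pos > -2) && a[3] <= 3*p - 12))
Answer: WP = ((pos != a[p + 2] + 13 && vec[pos] > -10) ==> store(a, pos + 2, 2*p + 2*pos - 9)[3] <= 3*p - 12) && ((!(pos != a[p + 2] + 13 && vec[pos] > -10)) ==> ((u != vec[pos] + p - 9 <==> 2*pos > -2) && a[3] <= 3*p - 12))


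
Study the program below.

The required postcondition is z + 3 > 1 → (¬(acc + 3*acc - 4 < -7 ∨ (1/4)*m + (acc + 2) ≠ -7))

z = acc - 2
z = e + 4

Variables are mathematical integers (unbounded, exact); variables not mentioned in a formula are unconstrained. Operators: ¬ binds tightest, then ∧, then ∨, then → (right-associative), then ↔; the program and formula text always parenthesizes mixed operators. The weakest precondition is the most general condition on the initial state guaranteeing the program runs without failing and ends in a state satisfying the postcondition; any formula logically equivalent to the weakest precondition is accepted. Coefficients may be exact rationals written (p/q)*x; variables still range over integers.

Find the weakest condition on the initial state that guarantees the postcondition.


Working backward. After the program, the postcondition z + 3 > 1 → (¬(acc + 3*acc - 4 < -7 ∨ (1/4)*m + (acc + 2) ≠ -7)) must hold; in canonical form it is z > -2 → (¬(4*acc < -3 ∨ acc + (1/4)*m ≠ -9)).
Before z := e + 4: e > -6 → (¬(4*acc < -3 ∨ acc + (1/4)*m ≠ -9))
Before z := acc - 2: e > -6 → (¬(4*acc < -3 ∨ acc + (1/4)*m ≠ -9))
Answer: WP = e > -6 → (¬(4*acc < -3 ∨ acc + (1/4)*m ≠ -9))


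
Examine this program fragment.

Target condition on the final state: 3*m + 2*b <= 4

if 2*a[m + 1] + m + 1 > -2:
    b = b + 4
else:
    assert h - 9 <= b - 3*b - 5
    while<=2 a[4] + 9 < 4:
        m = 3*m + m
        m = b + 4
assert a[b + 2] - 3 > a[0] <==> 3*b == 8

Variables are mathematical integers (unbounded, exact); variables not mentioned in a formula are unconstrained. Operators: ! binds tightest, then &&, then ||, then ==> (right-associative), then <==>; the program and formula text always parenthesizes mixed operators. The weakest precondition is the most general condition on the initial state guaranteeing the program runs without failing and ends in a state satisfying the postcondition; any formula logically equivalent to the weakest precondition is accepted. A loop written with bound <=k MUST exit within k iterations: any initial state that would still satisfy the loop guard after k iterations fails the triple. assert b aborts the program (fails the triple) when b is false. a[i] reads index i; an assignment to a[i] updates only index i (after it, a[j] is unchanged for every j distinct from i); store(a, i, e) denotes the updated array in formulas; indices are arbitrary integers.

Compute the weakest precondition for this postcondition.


Working backward. After the program, the postcondition 3*m + 2*b <= 4 must hold; in canonical form it is 2*b + 3*m <= 4.
Before assert a[b + 2] - 3 > a[0] <==> 3*b == 8: (a[b + 2] > a[0] + 3 <==> 3*b == 8) && 2*b + 3*m <= 4
Then branch requires (a[b + 6] > a[0] + 3 <==> 3*b == -4) && 2*b + 3*m <= -4; else branch requires 2*b + h <= 4 && (a[4] < -5 ==> ((a[4] < -5 ==> ((!(a[4] < -5)) && (a[b + 2] > a[0] + 3 <==> 3*b == 8) && 5*b <= -8)) && ((!(a[4] < -5)) ==> ((a[b + 2] > a[0] + 3 <==> 3*b == 8) && 5*b <= -8)))) && ((!(a[4] < -5)) ==> ((a[b + 2] > a[0] + 3 <==> 3*b == 8) && 2*b + 3*m <= 4)).
Before the if: (2*a[m + 1] + m > -3 ==> ((a[b + 6] > a[0] + 3 <==> 3*b == -4) && 2*b + 3*m <= -4)) && ((!(2*a[m + 1] + m > -3)) ==> (2*b + h <= 4 && (a[4] < -5 ==> ((a[4] < -5 ==> ((!(a[4] < -5)) && (a[b + 2] > a[0] + 3 <==> 3*b == 8) && 5*b <= -8)) && ((!(a[4] < -5)) ==> ((a[b + 2] > a[0] + 3 <==> 3*b == 8) && 5*b <= -8)))) && ((!(a[4] < -5)) ==> ((a[b + 2] > a[0] + 3 <==> 3*b == 8) && 2*b + 3*m <= 4))))
Answer: WP = (2*a[m + 1] + m > -3 ==> ((a[b + 6] > a[0] + 3 <==> 3*b == -4) && 2*b + 3*m <= -4)) && ((!(2*a[m + 1] + m > -3)) ==> (2*b + h <= 4 && (a[4] < -5 ==> ((a[4] < -5 ==> ((!(a[4] < -5)) && (a[b + 2] > a[0] + 3 <==> 3*b == 8) && 5*b <= -8)) && ((!(a[4] < -5)) ==> ((a[b + 2] > a[0] + 3 <==> 3*b == 8) && 5*b <= -8)))) && ((!(a[4] < -5)) ==> ((a[b + 2] > a[0] + 3 <==> 3*b == 8) && 2*b + 3*m <= 4))))


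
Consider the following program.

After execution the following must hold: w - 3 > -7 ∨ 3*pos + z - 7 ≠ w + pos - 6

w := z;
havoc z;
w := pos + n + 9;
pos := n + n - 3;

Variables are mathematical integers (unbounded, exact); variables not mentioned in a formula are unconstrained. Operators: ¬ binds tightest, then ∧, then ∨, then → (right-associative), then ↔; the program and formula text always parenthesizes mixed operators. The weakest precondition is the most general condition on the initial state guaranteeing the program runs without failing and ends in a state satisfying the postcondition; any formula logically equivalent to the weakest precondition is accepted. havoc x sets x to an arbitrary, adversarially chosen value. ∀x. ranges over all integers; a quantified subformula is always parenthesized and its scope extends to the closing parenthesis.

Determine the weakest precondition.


Working backward. After the program, the postcondition w - 3 > -7 ∨ 3*pos + z - 7 ≠ w + pos - 6 must hold; in canonical form it is w > -4 ∨ 2*pos + z ≠ w + 1.
Before pos := n + n - 3: w > -4 ∨ 4*n + z ≠ w + 7
Before w := pos + n + 9: n + pos > -13 ∨ 3*n + z ≠ pos + 16
Before havoc z: ∀z_1. (n + pos > -13 ∨ 3*n + z_1 ≠ pos + 16)
Before w := z: ∀z_1. (n + pos > -13 ∨ 3*n + z_1 ≠ pos + 16)
Answer: WP = ∀z_1. (n + pos > -13 ∨ 3*n + z_1 ≠ pos + 16)


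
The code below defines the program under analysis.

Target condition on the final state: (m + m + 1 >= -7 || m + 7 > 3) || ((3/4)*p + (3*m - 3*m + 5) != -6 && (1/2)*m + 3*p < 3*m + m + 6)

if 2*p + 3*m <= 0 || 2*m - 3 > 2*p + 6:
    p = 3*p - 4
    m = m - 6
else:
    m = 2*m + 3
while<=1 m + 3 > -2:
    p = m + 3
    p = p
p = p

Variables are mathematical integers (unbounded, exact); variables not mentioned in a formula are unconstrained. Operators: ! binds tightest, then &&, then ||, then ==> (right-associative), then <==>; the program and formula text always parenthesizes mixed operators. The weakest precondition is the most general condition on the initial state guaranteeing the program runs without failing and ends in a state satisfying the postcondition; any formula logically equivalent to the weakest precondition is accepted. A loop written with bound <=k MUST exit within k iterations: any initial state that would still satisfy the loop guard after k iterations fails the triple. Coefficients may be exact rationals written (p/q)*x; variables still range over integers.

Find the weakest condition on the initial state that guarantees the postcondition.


Working backward. After the program, the postcondition (m + m + 1 >= -7 || m + 7 > 3) || ((3/4)*p + (3*m - 3*m + 5) != -6 && (1/2)*m + 3*p < 3*m + m + 6) must hold; in canonical form it is 2*m >= -8 || m > -4 || ((3/4)*p != -11 && 3*p < (7/2)*m + 6).
Before p := p: 2*m >= -8 || m > -4 || ((3/4)*p != -11 && 3*p < (7/2)*m + 6)
Before the loop (bound <=1), unroll the exhaustion recursion (WP_0 = exit-now case; WP_j = one more guarded iteration, up to j = 1):
  WP_0: (!(m > -5)) && (2*m >= -8 || m > -4 || ((3/4)*p != -11 && 3*p < (7/2)*m + 6))
  WP_1: (m > -5 ==> ((!(m > -5)) && (2*m >= -8 || m > -4 || ((3/4)*m != -53/4 && (1/2)*m > 3)))) && ((!(m > -5)) ==> (2*m >= -8 || m > -4 || ((3/4)*p != -11 && 3*p < (7/2)*m + 6)))
So before the loop: (m > -5 ==> ((!(m > -5)) && (2*m >= -8 || m > -4 || ((3/4)*m != -53/4 && (1/2)*m > 3)))) && ((!(m > -5)) ==> (2*m >= -8 || m > -4 || ((3/4)*p != -11 && 3*p < (7/2)*m + 6)))
Then branch requires (m > 1 ==> ((!(m > 1)) && (2*m >= 4 || m > 2 || ((3/4)*m != -35/4 && (1/2)*m > 6)))) && ((!(m > 1)) ==> (2*m >= 4 || m > 2 || ((9/4)*p != -8 && 9*p < (7/2)*m - 3))); else branch requires (2*m > -8 ==> ((!(2*m > -8)) && (4*m >= -14 || 2*m > -7 || ((3/2)*m != -31/2 && m > 3/2)))) && ((!(2*m > -8)) ==> (4*m >= -14 || 2*m > -7 || ((3/4)*p != -11 && 3*p < 7*m + 33/2))).
Before the if: ((3*m + 2*p <= 0 || 2*m > 2*p + 9) ==> ((m > 1 ==> ((!(m > 1)) && (2*m >= 4 || m > 2 || ((3/4)*m != -35/4 && (1/2)*m > 6)))) && ((!(m > 1)) ==> (2*m >= 4 || m > 2 || ((9/4)*p != -8 && 9*p < (7/2)*m - 3))))) && ((!(3*m + 2*p <= 0 || 2*m > 2*p + 9)) ==> ((2*m > -8 ==> ((!(2*m > -8)) && (4*m >= -14 || 2*m > -7 || ((3/2)*m != -31/2 && m > 3/2)))) && ((!(2*m > -8)) ==> (4*m >= -14 || 2*m > -7 || ((3/4)*p != -11 && 3*p < 7*m + 33/2)))))
Answer: WP = ((3*m + 2*p <= 0 || 2*m > 2*p + 9) ==> ((m > 1 ==> ((!(m > 1)) && (2*m >= 4 || m > 2 || ((3/4)*m != -35/4 && (1/2)*m > 6)))) && ((!(m > 1)) ==> (2*m >= 4 || m > 2 || ((9/4)*p != -8 && 9*p < (7/2)*m - 3))))) && ((!(3*m + 2*p <= 0 || 2*m > 2*p + 9)) ==> ((2*m > -8 ==> ((!(2*m > -8)) && (4*m >= -14 || 2*m > -7 || ((3/2)*m != -31/2 && m > 3/2)))) && ((!(2*m > -8)) ==> (4*m >= -14 || 2*m > -7 || ((3/4)*p != -11 && 3*p < 7*m + 33/2)))))


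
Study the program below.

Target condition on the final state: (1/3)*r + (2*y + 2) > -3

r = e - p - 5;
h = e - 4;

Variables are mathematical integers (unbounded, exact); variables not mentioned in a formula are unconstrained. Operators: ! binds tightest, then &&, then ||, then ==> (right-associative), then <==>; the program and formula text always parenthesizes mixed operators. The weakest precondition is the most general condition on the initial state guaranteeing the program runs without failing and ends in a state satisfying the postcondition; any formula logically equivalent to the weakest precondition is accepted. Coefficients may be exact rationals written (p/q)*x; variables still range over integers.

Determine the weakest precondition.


Working backward. After the program, the postcondition (1/3)*r + (2*y + 2) > -3 must hold; in canonical form it is (1/3)*r + 2*y > -5.
Before h := e - 4: (1/3)*r + 2*y > -5
Before r := e - p - 5: (1/3)*e + 2*y > (1/3)*p - 10/3
Answer: WP = (1/3)*e + 2*y > (1/3)*p - 10/3


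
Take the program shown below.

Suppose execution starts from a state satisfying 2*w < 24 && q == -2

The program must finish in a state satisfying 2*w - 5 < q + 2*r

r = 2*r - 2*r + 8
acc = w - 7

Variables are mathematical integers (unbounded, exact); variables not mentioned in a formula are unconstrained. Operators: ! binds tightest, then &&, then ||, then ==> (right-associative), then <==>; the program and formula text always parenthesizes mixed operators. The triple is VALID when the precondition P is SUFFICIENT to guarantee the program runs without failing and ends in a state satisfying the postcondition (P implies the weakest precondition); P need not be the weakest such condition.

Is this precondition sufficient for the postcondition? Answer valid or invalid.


Working backward. After the program, the postcondition 2*w - 5 < q + 2*r must hold; in canonical form it is 2*w < q + 2*r + 5.
Before acc := w - 7: 2*w < q + 2*r + 5
Before r := 2*r - 2*r + 8: 2*w < q + 21
The weakest precondition is 2*w < q + 21.
Check whether 2*w < 24 && q == -2 implies it.
Countermodel: at the initial state q = -2, w = 10, the precondition holds but the weakest precondition fails.
Answer: invalid


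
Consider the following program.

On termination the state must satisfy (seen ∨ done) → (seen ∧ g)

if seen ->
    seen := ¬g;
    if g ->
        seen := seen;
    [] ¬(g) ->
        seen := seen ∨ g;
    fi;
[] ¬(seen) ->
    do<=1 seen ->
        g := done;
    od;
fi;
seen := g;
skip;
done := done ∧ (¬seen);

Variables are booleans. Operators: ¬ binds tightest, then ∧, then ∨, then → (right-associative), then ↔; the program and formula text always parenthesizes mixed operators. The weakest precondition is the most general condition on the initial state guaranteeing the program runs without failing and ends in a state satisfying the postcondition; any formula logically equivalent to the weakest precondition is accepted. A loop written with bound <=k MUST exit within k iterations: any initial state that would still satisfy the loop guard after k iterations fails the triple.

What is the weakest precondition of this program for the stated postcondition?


Working backward. After the program, (seen ∨ done) → (seen ∧ g) must hold.
Before done := done ∧ (¬seen): (seen ∨ (done ∧ (¬seen))) → (seen ∧ g)
Before skip: (seen ∨ (done ∧ (¬seen))) → (seen ∧ g)
Before seen := g: (g ∨ (done ∧ (¬g))) → g
Then branch requires (g → ((g ∨ (done ∧ (¬g))) → g)) ∧ ((¬g) → ((g ∨ (done ∧ (¬g))) → g)); else branch requires (seen → (¬seen)) ∧ ((¬seen) → ((g ∨ (done ∧ (¬g))) → g)).
Before the if: (seen → ((g → ((g ∨ (done ∧ (¬g))) → g)) ∧ ((¬g) → ((g ∨ (done ∧ (¬g))) → g)))) ∧ ((¬seen) → ((seen → (¬seen)) ∧ ((¬seen) → ((g ∨ (done ∧ (¬g))) → g))))
Answer: WP = (seen → ((g → ((g ∨ (done ∧ (¬g))) → g)) ∧ ((¬g) → ((g ∨ (done ∧ (¬g))) → g)))) ∧ ((¬seen) → ((seen → (¬seen)) ∧ ((¬seen) → ((g ∨ (done ∧ (¬g))) → g))))


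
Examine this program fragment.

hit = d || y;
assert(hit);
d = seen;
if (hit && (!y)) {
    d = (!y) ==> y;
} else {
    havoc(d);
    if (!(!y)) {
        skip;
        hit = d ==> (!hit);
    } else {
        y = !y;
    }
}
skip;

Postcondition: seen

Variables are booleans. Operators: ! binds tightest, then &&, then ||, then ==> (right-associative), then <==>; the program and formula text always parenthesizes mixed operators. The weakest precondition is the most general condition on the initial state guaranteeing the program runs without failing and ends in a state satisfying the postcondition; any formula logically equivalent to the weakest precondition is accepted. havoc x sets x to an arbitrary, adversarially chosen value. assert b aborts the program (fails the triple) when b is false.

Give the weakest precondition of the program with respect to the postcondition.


Working backward. After the program, seen must hold.
Before skip: seen
Then branch requires seen; else branch requires (y ==> seen) && ((!y) ==> seen).
Before the if: ((hit && (!y)) ==> seen) && ((!(hit && (!y))) ==> ((y ==> seen) && ((!y) ==> seen)))
Before d := seen: ((hit && (!y)) ==> seen) && ((!(hit && (!y))) ==> ((y ==> seen) && ((!y) ==> seen)))
Before assert hit: hit && ((hit && (!y)) ==> seen) && ((!(hit && (!y))) ==> ((y ==> seen) && ((!y) ==> seen)))
Before hit := d || y: (d || y) && (((d || y) && (!y)) ==> seen) && ((!((d || y) && (!y))) ==> ((y ==> seen) && ((!y) ==> seen)))
Answer: WP = (d || y) && (((d || y) && (!y)) ==> seen) && ((!((d || y) && (!y))) ==> ((y ==> seen) && ((!y) ==> seen)))


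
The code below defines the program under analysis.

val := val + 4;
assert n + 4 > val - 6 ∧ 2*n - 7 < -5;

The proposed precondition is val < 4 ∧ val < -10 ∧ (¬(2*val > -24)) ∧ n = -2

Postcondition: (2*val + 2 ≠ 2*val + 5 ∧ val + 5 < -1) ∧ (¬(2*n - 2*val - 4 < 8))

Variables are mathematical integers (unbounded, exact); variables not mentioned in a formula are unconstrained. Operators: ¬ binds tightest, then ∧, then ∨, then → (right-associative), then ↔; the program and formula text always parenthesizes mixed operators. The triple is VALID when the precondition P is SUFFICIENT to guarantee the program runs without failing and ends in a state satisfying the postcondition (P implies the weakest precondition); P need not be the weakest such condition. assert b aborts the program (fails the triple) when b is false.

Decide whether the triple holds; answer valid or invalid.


Working backward. After the program, the postcondition (2*val + 2 ≠ 2*val + 5 ∧ val + 5 < -1) ∧ (¬(2*n - 2*val - 4 < 8)) must hold; in canonical form it is val < -6 ∧ (¬(2*n < 2*val + 12)).
Before assert n + 4 > val - 6 ∧ 2*n - 7 < -5: n > val - 10 ∧ 2*n < 2 ∧ val < -6 ∧ (¬(2*n < 2*val + 12))
Before val := val + 4: n > val - 6 ∧ 2*n < 2 ∧ val < -10 ∧ (¬(2*n < 2*val + 20))
The weakest precondition is n > val - 6 ∧ 2*n < 2 ∧ val < -10 ∧ (¬(2*n < 2*val + 20)).
Check whether val < 4 ∧ val < -10 ∧ (¬(2*val > -24)) ∧ n = -2 implies it.
Every state satisfying the precondition satisfies the weakest precondition: the implication holds.
Answer: valid


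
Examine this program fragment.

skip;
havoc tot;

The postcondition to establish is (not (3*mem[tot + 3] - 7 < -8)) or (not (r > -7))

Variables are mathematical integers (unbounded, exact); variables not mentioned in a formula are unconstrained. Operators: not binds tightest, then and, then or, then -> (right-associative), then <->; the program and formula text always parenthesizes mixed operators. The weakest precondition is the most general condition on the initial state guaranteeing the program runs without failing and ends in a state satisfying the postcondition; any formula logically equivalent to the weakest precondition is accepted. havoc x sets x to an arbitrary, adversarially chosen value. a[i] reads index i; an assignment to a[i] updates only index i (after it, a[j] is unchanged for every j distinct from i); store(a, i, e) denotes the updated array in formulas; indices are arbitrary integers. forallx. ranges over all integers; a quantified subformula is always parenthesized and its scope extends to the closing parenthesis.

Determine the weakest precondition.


Working backward. After the program, the postcondition (not (3*mem[tot + 3] - 7 < -8)) or (not (r > -7)) must hold; in canonical form it is (not (3*mem[tot + 3] < -1)) or (not (r > -7)).
Before havoc tot: forall tot_1. ((not (3*mem[tot_1 + 3] < -1)) or (not (r > -7)))
Before skip: forall tot_1. ((not (3*mem[tot_1 + 3] < -1)) or (not (r > -7)))
Answer: WP = forall tot_1. ((not (3*mem[tot_1 + 3] < -1)) or (not (r > -7)))


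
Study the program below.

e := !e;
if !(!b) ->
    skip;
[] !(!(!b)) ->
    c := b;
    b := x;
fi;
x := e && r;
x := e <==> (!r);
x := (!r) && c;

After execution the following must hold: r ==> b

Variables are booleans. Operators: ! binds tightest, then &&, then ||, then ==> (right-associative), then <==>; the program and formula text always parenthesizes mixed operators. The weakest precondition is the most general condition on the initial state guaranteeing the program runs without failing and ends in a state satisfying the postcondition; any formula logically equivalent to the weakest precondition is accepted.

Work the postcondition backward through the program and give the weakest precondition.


Working backward. After the program, r ==> b must hold.
Before x := (!r) && c: r ==> b
Before x := e <==> (!r): r ==> b
Before x := e && r: r ==> b
Then branch requires r ==> b; else branch requires r ==> x.
Before the if: (b ==> (r ==> b)) && ((!b) ==> (r ==> x))
Before e := !e: (b ==> (r ==> b)) && ((!b) ==> (r ==> x))
Answer: WP = (b ==> (r ==> b)) && ((!b) ==> (r ==> x))
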